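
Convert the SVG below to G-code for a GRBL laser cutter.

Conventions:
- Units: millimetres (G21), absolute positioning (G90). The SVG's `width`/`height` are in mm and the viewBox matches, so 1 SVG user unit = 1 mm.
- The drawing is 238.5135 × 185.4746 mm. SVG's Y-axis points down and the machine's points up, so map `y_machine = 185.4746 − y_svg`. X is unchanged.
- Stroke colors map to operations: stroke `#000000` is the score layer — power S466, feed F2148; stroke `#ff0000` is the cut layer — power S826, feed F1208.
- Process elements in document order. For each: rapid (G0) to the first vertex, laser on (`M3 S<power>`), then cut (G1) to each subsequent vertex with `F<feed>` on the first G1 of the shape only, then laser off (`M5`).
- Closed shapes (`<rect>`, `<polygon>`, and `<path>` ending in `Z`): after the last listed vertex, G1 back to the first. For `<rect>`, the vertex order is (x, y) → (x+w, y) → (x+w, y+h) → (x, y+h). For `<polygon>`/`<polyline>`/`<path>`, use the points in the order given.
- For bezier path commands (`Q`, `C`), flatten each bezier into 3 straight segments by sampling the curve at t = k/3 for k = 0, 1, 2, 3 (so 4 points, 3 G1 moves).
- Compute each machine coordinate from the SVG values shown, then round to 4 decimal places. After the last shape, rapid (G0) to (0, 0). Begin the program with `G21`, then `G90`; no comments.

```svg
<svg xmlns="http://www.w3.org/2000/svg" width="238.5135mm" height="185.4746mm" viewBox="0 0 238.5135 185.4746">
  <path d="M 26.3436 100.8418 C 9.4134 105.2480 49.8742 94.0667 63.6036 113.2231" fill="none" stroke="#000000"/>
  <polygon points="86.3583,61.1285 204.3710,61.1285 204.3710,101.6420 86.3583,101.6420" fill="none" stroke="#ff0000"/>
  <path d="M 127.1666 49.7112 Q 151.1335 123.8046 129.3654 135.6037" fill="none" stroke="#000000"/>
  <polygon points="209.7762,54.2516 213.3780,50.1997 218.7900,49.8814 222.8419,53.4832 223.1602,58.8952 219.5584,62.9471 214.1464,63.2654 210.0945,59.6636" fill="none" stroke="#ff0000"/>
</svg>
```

G21
G90
G0 X26.3436 Y84.6328
M3 S466
G1 X25.4281 Y83.7215 F2148
G1 X44.0794 Y82.9963
G1 X63.6036 Y72.2515
M5
G0 X86.3583 Y124.3461
M3 S826
G1 X204.3710 Y124.3461 F1208
G1 X204.3710 Y83.8326
G1 X86.3583 Y83.8326
G1 X86.3583 Y124.3461
M5
G0 X127.1666 Y135.7634
M3 S466
G1 X138.0629 Y93.2894 F2148
G1 X138.7958 Y64.6586
G1 X129.3654 Y49.8709
M5
G0 X209.7762 Y131.2230
M3 S826
G1 X213.3780 Y135.2749 F1208
G1 X218.7900 Y135.5932
G1 X222.8419 Y131.9914
G1 X223.1602 Y126.5794
G1 X219.5584 Y122.5275
G1 X214.1464 Y122.2092
G1 X210.0945 Y125.8110
G1 X209.7762 Y131.2230
M5
G0 X0.0000 Y0.0000

Since the viewBox matches the mm dimensions, user units are millimetres directly. The only transform is the Y-flip y_m = 185.4746 − y_svg.

Shape 1 is a cubic bezier drawn with `<path>`. Its stroke #000000 means score at S466, F2148. After flipping Y the toolpath is (26.3436,84.6328) → (25.4281,83.7215) → (44.0794,82.9963) → (63.6036,72.2515).

Shape 2 is a rectangle drawn with `<polygon>`. Its stroke #ff0000 means cut at S826, F1208. After flipping Y the toolpath is (86.3583,124.3461) → (204.3710,124.3461) → (204.3710,83.8326) → (86.3583,83.8326) → (86.3583,124.3461), returning to the start.

Shape 3 is a quadratic bezier drawn with `<path>`. Its stroke #000000 means score at S466, F2148. After flipping Y the toolpath is (127.1666,135.7634) → (138.0629,93.2894) → (138.7958,64.6586) → (129.3654,49.8709).

Shape 4 is a regular polygon drawn with `<polygon>`. Its stroke #ff0000 means cut at S826, F1208. After flipping Y the toolpath is (209.7762,131.2230) → (213.3780,135.2749) → (218.7900,135.5932) → (222.8419,131.9914) → (223.1602,126.5794) → (219.5584,122.5275) → (214.1464,122.2092) → (210.0945,125.8110) → (209.7762,131.2230), returning to the start.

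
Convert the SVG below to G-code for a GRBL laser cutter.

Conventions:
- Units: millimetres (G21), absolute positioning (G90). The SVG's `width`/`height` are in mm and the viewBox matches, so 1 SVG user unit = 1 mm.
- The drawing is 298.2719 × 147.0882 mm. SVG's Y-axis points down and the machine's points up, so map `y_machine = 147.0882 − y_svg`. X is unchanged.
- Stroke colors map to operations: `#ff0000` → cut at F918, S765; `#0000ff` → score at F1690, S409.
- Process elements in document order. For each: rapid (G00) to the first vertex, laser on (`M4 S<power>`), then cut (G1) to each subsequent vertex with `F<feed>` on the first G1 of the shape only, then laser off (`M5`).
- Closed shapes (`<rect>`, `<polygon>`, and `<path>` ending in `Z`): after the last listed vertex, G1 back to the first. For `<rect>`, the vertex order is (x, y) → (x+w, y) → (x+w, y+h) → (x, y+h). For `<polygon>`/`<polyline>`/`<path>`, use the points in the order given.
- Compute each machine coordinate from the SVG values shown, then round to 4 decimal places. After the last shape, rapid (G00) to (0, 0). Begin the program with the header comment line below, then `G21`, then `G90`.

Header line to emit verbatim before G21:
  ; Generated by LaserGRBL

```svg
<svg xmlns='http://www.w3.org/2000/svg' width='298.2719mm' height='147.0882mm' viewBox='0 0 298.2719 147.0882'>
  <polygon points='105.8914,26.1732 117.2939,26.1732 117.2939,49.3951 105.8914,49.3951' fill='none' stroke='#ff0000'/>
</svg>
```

; Generated by LaserGRBL
G21
G90
G00 X105.8914 Y120.9150
M4 S765
G1 X117.2939 Y120.9150 F918
G1 X117.2939 Y97.6931
G1 X105.8914 Y97.6931
G1 X105.8914 Y120.9150
M5
G00 X0.0000 Y0.0000

1 u = 1 mm; y_m = 147.0882 − y.

[1] `<polygon>` rectangle, #ff0000→cut S765 F918: (105.8914,120.9150) → (117.2939,120.9150) → (117.2939,97.6931) → (105.8914,97.6931) → (105.8914,120.9150) (closed)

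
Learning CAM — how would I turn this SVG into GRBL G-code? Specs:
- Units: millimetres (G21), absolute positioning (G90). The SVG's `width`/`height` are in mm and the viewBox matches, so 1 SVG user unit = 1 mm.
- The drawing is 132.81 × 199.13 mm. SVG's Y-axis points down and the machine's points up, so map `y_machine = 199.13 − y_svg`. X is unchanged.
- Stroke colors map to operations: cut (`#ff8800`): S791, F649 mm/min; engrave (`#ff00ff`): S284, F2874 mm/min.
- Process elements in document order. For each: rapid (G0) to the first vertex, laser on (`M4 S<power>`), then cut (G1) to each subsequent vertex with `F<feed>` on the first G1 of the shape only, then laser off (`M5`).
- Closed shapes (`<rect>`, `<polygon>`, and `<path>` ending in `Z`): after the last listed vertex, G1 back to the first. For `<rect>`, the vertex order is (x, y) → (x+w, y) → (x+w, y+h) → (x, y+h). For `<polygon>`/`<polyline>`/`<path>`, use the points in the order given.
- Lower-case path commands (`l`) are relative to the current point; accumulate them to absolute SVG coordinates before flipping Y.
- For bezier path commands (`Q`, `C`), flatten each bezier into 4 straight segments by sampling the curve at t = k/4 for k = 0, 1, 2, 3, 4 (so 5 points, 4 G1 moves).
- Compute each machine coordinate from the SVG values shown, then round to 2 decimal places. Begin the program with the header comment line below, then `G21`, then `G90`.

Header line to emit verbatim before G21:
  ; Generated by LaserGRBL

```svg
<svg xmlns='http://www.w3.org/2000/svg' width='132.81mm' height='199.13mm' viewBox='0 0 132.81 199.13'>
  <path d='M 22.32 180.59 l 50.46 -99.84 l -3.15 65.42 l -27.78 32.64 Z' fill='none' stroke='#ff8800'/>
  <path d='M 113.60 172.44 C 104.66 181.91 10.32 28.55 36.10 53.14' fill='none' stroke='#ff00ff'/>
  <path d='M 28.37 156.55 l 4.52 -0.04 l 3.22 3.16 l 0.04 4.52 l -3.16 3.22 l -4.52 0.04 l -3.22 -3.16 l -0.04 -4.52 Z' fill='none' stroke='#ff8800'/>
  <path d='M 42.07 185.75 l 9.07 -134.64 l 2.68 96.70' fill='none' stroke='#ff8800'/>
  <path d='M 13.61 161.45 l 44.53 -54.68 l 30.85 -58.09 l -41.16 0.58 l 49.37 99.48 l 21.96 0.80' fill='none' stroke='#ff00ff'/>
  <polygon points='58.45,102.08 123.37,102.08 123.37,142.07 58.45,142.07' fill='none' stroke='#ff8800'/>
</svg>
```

viewBox `0 0 132.81 199.13` with mm width/height → 1 unit = 1 mm. Flip: y_m = 199.13 − y_svg.

**Shape 1** — `<path>` closed polygon, stroke `#ff8800` → cut (S791, F649). Machine vertices: (22.32,18.54) → (72.78,118.38) → (69.63,52.96) → (41.85,20.32) → (22.32,18.54). Closed: final G1 returns to the first vertex.

**Shape 2** — `<path>` cubic bezier, stroke `#ff00ff` → engrave (S284, F2874). Control points (SVG): P0=(113.60,172.44), P1=(104.66,181.91), P2=(10.32,28.55), P3=(36.10,53.14); sampled at t=k/4. Machine vertices: (113.60,26.69) → (94.09,44.79) → (61.83,92.01) → (36.08,136.39) → (36.10,145.99). Open path.

**Shape 3** — `<path>` regular polygon, stroke `#ff8800` → cut (S791, F649). Machine vertices: (28.37,42.58) → (32.89,42.62) → (36.11,39.46) → (36.15,34.94) → (32.99,31.72) → (28.47,31.68) → (25.25,34.84) → (25.21,39.36) → (28.37,42.58). Closed: final G1 returns to the first vertex.

**Shape 4** — `<path>` open polyline, stroke `#ff8800` → cut (S791, F649). Machine vertices: (42.07,13.38) → (51.14,148.02) → (53.82,51.32). Open path.

**Shape 5** — `<path>` open polyline, stroke `#ff00ff` → engrave (S284, F2874). Machine vertices: (13.61,37.68) → (58.14,92.36) → (88.99,150.45) → (47.83,149.87) → (97.20,50.39) → (119.16,49.59). Open path.

**Shape 6** — `<polygon>` rectangle, stroke `#ff8800` → cut (S791, F649). Machine vertices: (58.45,97.05) → (123.37,97.05) → (123.37,57.06) → (58.45,57.06) → (58.45,97.05). Closed: final G1 returns to the first vertex.

; Generated by LaserGRBL
G21
G90
G0 X22.32 Y18.54
M4 S791
G1 X72.78 Y118.38 F649
G1 X69.63 Y52.96
G1 X41.85 Y20.32
G1 X22.32 Y18.54
M5
G0 X113.60 Y26.69
M4 S284
G1 X94.09 Y44.79 F2874
G1 X61.83 Y92.01
G1 X36.08 Y136.39
G1 X36.10 Y145.99
M5
G0 X28.37 Y42.58
M4 S791
G1 X32.89 Y42.62 F649
G1 X36.11 Y39.46
G1 X36.15 Y34.94
G1 X32.99 Y31.72
G1 X28.47 Y31.68
G1 X25.25 Y34.84
G1 X25.21 Y39.36
G1 X28.37 Y42.58
M5
G0 X42.07 Y13.38
M4 S791
G1 X51.14 Y148.02 F649
G1 X53.82 Y51.32
M5
G0 X13.61 Y37.68
M4 S284
G1 X58.14 Y92.36 F2874
G1 X88.99 Y150.45
G1 X47.83 Y149.87
G1 X97.20 Y50.39
G1 X119.16 Y49.59
M5
G0 X58.45 Y97.05
M4 S791
G1 X123.37 Y97.05 F649
G1 X123.37 Y57.06
G1 X58.45 Y57.06
G1 X58.45 Y97.05
M5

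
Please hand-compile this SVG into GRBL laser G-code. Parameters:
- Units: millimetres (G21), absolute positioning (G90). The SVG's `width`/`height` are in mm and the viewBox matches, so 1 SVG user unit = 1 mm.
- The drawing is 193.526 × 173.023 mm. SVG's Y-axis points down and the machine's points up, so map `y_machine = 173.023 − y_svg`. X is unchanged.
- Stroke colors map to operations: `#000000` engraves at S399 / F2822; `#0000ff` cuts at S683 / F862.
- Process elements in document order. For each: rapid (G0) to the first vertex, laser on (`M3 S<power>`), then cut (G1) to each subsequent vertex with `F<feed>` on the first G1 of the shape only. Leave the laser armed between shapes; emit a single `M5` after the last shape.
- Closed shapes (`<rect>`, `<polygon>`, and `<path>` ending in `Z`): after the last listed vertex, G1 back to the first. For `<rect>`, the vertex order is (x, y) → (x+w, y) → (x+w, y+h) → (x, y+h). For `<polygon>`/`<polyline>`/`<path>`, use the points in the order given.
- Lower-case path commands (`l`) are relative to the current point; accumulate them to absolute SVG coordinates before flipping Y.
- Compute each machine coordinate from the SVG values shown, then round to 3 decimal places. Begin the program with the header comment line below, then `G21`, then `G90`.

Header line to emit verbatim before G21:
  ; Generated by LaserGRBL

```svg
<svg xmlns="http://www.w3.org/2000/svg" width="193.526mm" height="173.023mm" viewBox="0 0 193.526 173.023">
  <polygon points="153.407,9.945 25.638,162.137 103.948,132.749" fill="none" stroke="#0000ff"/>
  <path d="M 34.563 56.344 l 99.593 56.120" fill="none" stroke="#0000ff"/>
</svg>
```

1 u = 1 mm; y_m = 173.023 − y.

[1] `<polygon>` closed polygon, #0000ff→cut S683 F862: (153.407,163.078) → (25.638,10.886) → (103.948,40.274) → (153.407,163.078) (closed)

[2] `<path>` line segment, #0000ff→cut S683 F862: (34.563,116.679) → (134.156,60.559)

; Generated by LaserGRBL
G21
G90
G0 X153.407 Y163.078
M3 S683
G1 X25.638 Y10.886 F862
G1 X103.948 Y40.274
G1 X153.407 Y163.078
G0 X34.563 Y116.679
M3 S683
G1 X134.156 Y60.559 F862
M5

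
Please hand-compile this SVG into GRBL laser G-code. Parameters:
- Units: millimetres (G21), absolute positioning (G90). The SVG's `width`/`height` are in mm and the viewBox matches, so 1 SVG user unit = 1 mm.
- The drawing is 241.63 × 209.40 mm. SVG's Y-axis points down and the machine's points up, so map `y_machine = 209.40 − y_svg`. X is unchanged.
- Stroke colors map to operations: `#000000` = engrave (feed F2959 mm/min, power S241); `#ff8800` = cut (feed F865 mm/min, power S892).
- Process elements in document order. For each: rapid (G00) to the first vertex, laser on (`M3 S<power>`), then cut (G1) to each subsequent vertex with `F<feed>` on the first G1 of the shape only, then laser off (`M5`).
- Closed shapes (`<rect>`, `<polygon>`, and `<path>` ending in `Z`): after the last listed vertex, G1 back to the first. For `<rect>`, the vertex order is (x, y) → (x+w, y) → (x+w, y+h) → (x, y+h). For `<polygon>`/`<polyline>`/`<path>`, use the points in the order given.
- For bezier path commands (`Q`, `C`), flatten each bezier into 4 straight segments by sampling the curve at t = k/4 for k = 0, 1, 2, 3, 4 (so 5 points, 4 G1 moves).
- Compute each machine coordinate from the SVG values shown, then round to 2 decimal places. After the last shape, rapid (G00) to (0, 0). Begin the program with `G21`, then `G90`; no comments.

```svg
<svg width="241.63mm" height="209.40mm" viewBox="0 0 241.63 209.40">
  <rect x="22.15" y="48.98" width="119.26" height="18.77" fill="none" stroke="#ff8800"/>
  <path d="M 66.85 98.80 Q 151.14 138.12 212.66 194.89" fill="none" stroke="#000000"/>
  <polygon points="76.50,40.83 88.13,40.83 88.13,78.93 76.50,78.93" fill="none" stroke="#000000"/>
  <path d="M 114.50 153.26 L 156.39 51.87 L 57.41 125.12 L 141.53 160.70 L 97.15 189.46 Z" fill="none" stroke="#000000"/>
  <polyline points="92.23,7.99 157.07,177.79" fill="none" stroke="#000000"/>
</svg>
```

G21
G90
G00 X22.15 Y160.42
M3 S892
G1 X141.41 Y160.42 F865
G1 X141.41 Y141.65
G1 X22.15 Y141.65
G1 X22.15 Y160.42
M5
G00 X66.85 Y110.60
M3 S241
G1 X107.57 Y89.85 F2959
G1 X145.45 Y66.92
G1 X180.48 Y41.80
G1 X212.66 Y14.51
M5
G00 X76.50 Y168.57
M3 S241
G1 X88.13 Y168.57 F2959
G1 X88.13 Y130.47
G1 X76.50 Y130.47
G1 X76.50 Y168.57
M5
G00 X114.50 Y56.14
M3 S241
G1 X156.39 Y157.53 F2959
G1 X57.41 Y84.28
G1 X141.53 Y48.70
G1 X97.15 Y19.94
G1 X114.50 Y56.14
M5
G00 X92.23 Y201.41
M3 S241
G1 X157.07 Y31.61 F2959
M5
G00 X0.00 Y0.00

viewBox `0 0 241.63 209.40` with mm width/height → 1 unit = 1 mm. Flip: y_m = 209.40 − y_svg.

**Shape 1** — `<rect>` rectangle, stroke `#ff8800` → cut (S892, F865). Machine vertices: (22.15,160.42) → (141.41,160.42) → (141.41,141.65) → (22.15,141.65) → (22.15,160.42). Closed: final G1 returns to the first vertex.

**Shape 2** — `<path>` quadratic bezier, stroke `#000000` → engrave (S241, F2959). Control points (SVG): P0=(66.85,98.80), P1=(151.14,138.12), P2=(212.66,194.89); sampled at t=k/4. Machine vertices: (66.85,110.60) → (107.57,89.85) → (145.45,66.92) → (180.48,41.80) → (212.66,14.51). Open path.

**Shape 3** — `<polygon>` rectangle, stroke `#000000` → engrave (S241, F2959). Machine vertices: (76.50,168.57) → (88.13,168.57) → (88.13,130.47) → (76.50,130.47) → (76.50,168.57). Closed: final G1 returns to the first vertex.

**Shape 4** — `<path>` closed polygon, stroke `#000000` → engrave (S241, F2959). Machine vertices: (114.50,56.14) → (156.39,157.53) → (57.41,84.28) → (141.53,48.70) → (97.15,19.94) → (114.50,56.14). Closed: final G1 returns to the first vertex.

**Shape 5** — `<polyline>` line segment, stroke `#000000` → engrave (S241, F2959). Machine vertices: (92.23,201.41) → (157.07,31.61). Open path.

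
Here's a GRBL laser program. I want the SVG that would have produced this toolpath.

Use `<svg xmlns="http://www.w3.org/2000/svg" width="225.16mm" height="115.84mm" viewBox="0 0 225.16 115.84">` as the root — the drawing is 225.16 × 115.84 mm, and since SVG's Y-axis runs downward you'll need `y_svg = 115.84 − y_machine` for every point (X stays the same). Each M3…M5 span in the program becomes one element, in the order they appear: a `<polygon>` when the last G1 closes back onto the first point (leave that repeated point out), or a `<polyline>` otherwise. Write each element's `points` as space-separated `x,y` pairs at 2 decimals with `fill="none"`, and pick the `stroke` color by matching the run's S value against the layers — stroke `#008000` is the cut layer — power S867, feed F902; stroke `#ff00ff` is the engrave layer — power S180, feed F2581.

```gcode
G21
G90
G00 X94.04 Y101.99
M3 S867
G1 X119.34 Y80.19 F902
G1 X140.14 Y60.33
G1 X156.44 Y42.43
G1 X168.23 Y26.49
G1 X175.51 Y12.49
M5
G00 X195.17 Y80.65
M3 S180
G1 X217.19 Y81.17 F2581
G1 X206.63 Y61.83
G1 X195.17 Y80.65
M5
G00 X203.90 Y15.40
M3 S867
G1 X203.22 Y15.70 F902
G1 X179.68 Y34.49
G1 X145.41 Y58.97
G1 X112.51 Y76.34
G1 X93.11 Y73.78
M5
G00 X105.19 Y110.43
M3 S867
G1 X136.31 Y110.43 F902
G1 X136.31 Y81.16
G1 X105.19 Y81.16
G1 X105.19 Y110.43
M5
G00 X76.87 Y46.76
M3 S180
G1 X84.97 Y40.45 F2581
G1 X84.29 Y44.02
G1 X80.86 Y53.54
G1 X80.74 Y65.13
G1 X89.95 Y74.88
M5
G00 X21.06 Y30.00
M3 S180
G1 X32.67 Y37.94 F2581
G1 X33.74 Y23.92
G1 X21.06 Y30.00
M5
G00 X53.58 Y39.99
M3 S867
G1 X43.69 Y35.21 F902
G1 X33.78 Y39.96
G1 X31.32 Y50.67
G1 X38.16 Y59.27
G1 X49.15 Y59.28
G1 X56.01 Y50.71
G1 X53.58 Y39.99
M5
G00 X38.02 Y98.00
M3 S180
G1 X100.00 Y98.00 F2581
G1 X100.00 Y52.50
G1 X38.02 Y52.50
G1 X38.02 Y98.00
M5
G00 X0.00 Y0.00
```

<svg xmlns="http://www.w3.org/2000/svg" width="225.16mm" height="115.84mm" viewBox="0 0 225.16 115.84">
  <polyline points="94.04,13.85 119.34,35.65 140.14,55.51 156.44,73.41 168.23,89.35 175.51,103.35" fill="none" stroke="#008000"/>
  <polygon points="195.17,35.19 217.19,34.67 206.63,54.01" fill="none" stroke="#ff00ff"/>
  <polyline points="203.90,100.44 203.22,100.14 179.68,81.35 145.41,56.87 112.51,39.50 93.11,42.06" fill="none" stroke="#008000"/>
  <polygon points="105.19,5.41 136.31,5.41 136.31,34.68 105.19,34.68" fill="none" stroke="#008000"/>
  <polyline points="76.87,69.08 84.97,75.39 84.29,71.82 80.86,62.30 80.74,50.71 89.95,40.96" fill="none" stroke="#ff00ff"/>
  <polygon points="21.06,85.84 32.67,77.90 33.74,91.92" fill="none" stroke="#ff00ff"/>
  <polygon points="53.58,75.85 43.69,80.63 33.78,75.88 31.32,65.17 38.16,56.57 49.15,56.56 56.01,65.13" fill="none" stroke="#008000"/>
  <polygon points="38.02,17.84 100.00,17.84 100.00,63.34 38.02,63.34" fill="none" stroke="#ff00ff"/>
</svg>

y_svg = 115.84 − y_m.

[1] S867→`#008000` (cut); open run; points: 94.04,13.85 119.34,35.65 140.14,55.51 156.44,73.41 168.23,89.35 175.51,103.35

[2] S180→`#ff00ff` (engrave); closed run; points: 195.17,35.19 217.19,34.67 206.63,54.01

[3] S867→`#008000` (cut); open run; points: 203.90,100.44 203.22,100.14 179.68,81.35 145.41,56.87 112.51,39.50 93.11,42.06

[4] S867→`#008000` (cut); closed run; points: 105.19,5.41 136.31,5.41 136.31,34.68 105.19,34.68

[5] S180→`#ff00ff` (engrave); open run; points: 76.87,69.08 84.97,75.39 84.29,71.82 80.86,62.30 80.74,50.71 89.95,40.96

[6] S180→`#ff00ff` (engrave); closed run; points: 21.06,85.84 32.67,77.90 33.74,91.92

[7] S867→`#008000` (cut); closed run; points: 53.58,75.85 43.69,80.63 33.78,75.88 31.32,65.17 38.16,56.57 49.15,56.56 56.01,65.13

[8] S180→`#ff00ff` (engrave); closed run; points: 38.02,17.84 100.00,17.84 100.00,63.34 38.02,63.34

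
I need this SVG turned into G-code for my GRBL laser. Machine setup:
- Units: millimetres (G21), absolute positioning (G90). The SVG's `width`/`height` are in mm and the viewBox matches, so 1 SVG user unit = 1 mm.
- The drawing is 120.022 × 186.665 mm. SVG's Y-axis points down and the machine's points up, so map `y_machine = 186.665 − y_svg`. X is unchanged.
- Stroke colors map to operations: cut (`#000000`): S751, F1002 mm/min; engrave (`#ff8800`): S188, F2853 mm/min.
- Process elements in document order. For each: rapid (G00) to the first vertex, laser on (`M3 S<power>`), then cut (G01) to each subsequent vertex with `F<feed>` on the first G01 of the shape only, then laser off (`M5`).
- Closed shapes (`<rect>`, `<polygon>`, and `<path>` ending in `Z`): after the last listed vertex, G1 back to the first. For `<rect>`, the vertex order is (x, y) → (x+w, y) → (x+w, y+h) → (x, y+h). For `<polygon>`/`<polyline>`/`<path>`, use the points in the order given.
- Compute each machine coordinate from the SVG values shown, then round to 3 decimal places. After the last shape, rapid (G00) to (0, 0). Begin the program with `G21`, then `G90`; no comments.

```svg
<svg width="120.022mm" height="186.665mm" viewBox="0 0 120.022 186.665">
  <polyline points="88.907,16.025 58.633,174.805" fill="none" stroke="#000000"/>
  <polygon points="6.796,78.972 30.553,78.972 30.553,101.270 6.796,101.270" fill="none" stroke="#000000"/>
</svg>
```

G21
G90
G00 X88.907 Y170.640
M3 S751
G01 X58.633 Y11.860 F1002
M5
G00 X6.796 Y107.693
M3 S751
G01 X30.553 Y107.693 F1002
G01 X30.553 Y85.395
G01 X6.796 Y85.395
G01 X6.796 Y107.693
M5
G00 X0.000 Y0.000

1 u = 1 mm; y_m = 186.665 − y.

[1] `<polyline>` line segment, #000000→cut S751 F1002: (88.907,170.640) → (58.633,11.860)

[2] `<polygon>` rectangle, #000000→cut S751 F1002: (6.796,107.693) → (30.553,107.693) → (30.553,85.395) → (6.796,85.395) → (6.796,107.693) (closed)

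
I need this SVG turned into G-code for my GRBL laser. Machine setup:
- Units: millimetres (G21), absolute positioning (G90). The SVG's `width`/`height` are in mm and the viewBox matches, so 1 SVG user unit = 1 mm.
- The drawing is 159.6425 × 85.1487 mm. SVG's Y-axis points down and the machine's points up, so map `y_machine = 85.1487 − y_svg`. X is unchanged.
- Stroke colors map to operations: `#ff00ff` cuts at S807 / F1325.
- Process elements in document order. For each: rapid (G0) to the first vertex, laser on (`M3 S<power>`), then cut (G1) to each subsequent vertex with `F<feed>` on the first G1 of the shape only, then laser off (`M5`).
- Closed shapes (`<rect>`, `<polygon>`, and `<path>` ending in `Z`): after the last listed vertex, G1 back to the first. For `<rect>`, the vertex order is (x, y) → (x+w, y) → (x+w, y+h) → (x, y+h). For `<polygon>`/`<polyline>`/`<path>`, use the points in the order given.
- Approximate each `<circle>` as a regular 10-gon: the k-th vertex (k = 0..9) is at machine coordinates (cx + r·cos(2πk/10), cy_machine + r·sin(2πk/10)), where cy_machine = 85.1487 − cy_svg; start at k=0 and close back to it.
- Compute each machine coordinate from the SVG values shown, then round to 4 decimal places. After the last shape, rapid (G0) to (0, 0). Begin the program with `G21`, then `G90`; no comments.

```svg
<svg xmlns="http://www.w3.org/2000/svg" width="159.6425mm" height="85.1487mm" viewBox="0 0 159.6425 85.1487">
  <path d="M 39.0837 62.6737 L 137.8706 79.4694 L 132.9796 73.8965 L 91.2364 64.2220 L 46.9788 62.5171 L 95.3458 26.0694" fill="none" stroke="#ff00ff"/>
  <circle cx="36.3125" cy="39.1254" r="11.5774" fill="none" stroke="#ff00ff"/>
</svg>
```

Since the viewBox matches the mm dimensions, user units are millimetres directly. The only transform is the Y-flip y_m = 85.1487 − y_svg.

Shape 1 is a open polyline drawn with `<path>`. Its stroke #ff00ff means cut at S807, F1325. After flipping Y the toolpath is (39.0837,22.4750) → (137.8706,5.6793) → (132.9796,11.2522) → (91.2364,20.9267) → (46.9788,22.6316) → (95.3458,59.0793).

Shape 2 is a circle drawn with `<circle>`. Its stroke #ff00ff means cut at S807, F1325. After flipping Y the toolpath is (47.8899,46.0233) → (45.6788,52.8283) → (39.8901,57.0341) → (32.7349,57.0341) → (26.9462,52.8283) → (24.7351,46.0233) → (26.9462,39.2183) → (32.7349,35.0125) → (39.8901,35.0125) → (45.6788,39.2183) → (47.8899,46.0233), returning to the start.

G21
G90
G0 X39.0837 Y22.4750
M3 S807
G1 X137.8706 Y5.6793 F1325
G1 X132.9796 Y11.2522
G1 X91.2364 Y20.9267
G1 X46.9788 Y22.6316
G1 X95.3458 Y59.0793
M5
G0 X47.8899 Y46.0233
M3 S807
G1 X45.6788 Y52.8283 F1325
G1 X39.8901 Y57.0341
G1 X32.7349 Y57.0341
G1 X26.9462 Y52.8283
G1 X24.7351 Y46.0233
G1 X26.9462 Y39.2183
G1 X32.7349 Y35.0125
G1 X39.8901 Y35.0125
G1 X45.6788 Y39.2183
G1 X47.8899 Y46.0233
M5
G0 X0.0000 Y0.0000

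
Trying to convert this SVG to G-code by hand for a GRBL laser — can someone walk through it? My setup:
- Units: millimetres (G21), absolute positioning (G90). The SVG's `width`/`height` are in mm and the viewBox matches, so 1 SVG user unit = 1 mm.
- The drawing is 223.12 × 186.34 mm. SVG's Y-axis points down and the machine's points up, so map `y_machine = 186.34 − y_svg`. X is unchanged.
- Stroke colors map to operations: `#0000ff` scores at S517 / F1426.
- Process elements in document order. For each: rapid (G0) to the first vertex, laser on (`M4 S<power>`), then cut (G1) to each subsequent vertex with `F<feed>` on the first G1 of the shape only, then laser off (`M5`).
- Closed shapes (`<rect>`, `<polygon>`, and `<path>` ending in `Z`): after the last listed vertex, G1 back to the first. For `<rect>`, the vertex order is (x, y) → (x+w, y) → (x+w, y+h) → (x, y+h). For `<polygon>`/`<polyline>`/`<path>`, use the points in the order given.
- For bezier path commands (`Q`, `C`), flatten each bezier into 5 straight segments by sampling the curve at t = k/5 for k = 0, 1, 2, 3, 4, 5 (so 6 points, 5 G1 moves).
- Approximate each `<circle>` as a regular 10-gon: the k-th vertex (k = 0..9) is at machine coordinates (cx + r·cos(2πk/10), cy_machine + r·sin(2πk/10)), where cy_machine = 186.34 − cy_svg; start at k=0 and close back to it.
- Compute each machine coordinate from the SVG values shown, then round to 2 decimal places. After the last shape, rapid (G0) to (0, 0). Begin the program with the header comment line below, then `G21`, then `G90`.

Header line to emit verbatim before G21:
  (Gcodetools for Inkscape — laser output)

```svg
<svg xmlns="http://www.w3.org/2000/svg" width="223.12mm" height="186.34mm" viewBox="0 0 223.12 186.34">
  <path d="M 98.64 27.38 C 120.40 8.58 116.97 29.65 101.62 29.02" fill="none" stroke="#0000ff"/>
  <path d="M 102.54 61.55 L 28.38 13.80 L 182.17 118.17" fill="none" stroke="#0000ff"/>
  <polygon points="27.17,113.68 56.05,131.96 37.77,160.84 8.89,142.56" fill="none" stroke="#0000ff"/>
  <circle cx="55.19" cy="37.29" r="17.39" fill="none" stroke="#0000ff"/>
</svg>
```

(Gcodetools for Inkscape — laser output)
G21
G90
G0 X98.64 Y158.96
M4 S517
G1 X108.78 Y165.95 F1426
G1 X113.51 Y166.32
G1 X113.47 Y163.04
G1 X109.29 Y159.05
G1 X101.62 Y157.32
M5
G0 X102.54 Y124.79
M4 S517
G1 X28.38 Y172.54 F1426
G1 X182.17 Y68.17
M5
G0 X27.17 Y72.66
M4 S517
G1 X56.05 Y54.38 F1426
G1 X37.77 Y25.50
G1 X8.89 Y43.78
G1 X27.17 Y72.66
M5
G0 X72.58 Y149.05
M4 S517
G1 X69.26 Y159.27 F1426
G1 X60.56 Y165.59
G1 X49.82 Y165.59
G1 X41.12 Y159.27
G1 X37.80 Y149.05
G1 X41.12 Y138.83
G1 X49.82 Y132.51
G1 X60.56 Y132.51
G1 X69.26 Y138.83
G1 X72.58 Y149.05
M5
G0 X0.00 Y0.00

viewBox `0 0 223.12 186.34` with mm width/height → 1 unit = 1 mm. Flip: y_m = 186.34 − y_svg.

**Shape 1** — `<path>` cubic bezier, stroke `#0000ff` → score (S517, F1426). Control points (SVG): P0=(98.64,27.38), P1=(120.40,8.58), P2=(116.97,29.65), P3=(101.62,29.02); sampled at t=k/5. Machine vertices: (98.64,158.96) → (108.78,165.95) → (113.51,166.32) → (113.47,163.04) → (109.29,159.05) → (101.62,157.32). Open path.

**Shape 2** — `<path>` open polyline, stroke `#0000ff` → score (S517, F1426). Machine vertices: (102.54,124.79) → (28.38,172.54) → (182.17,68.17). Open path.

**Shape 3** — `<polygon>` regular polygon, stroke `#0000ff` → score (S517, F1426). Machine vertices: (27.17,72.66) → (56.05,54.38) → (37.77,25.50) → (8.89,43.78) → (27.17,72.66). Closed: final G1 returns to the first vertex.

**Shape 4** — `<circle>` circle, stroke `#0000ff` → score (S517, F1426). Machine vertices: (72.58,149.05) → (69.26,159.27) → (60.56,165.59) → (49.82,165.59) → (41.12,159.27) → (37.80,149.05) → (41.12,138.83) → (49.82,132.51) → (60.56,132.51) → (69.26,138.83) → (72.58,149.05). Closed: final G1 returns to the first vertex.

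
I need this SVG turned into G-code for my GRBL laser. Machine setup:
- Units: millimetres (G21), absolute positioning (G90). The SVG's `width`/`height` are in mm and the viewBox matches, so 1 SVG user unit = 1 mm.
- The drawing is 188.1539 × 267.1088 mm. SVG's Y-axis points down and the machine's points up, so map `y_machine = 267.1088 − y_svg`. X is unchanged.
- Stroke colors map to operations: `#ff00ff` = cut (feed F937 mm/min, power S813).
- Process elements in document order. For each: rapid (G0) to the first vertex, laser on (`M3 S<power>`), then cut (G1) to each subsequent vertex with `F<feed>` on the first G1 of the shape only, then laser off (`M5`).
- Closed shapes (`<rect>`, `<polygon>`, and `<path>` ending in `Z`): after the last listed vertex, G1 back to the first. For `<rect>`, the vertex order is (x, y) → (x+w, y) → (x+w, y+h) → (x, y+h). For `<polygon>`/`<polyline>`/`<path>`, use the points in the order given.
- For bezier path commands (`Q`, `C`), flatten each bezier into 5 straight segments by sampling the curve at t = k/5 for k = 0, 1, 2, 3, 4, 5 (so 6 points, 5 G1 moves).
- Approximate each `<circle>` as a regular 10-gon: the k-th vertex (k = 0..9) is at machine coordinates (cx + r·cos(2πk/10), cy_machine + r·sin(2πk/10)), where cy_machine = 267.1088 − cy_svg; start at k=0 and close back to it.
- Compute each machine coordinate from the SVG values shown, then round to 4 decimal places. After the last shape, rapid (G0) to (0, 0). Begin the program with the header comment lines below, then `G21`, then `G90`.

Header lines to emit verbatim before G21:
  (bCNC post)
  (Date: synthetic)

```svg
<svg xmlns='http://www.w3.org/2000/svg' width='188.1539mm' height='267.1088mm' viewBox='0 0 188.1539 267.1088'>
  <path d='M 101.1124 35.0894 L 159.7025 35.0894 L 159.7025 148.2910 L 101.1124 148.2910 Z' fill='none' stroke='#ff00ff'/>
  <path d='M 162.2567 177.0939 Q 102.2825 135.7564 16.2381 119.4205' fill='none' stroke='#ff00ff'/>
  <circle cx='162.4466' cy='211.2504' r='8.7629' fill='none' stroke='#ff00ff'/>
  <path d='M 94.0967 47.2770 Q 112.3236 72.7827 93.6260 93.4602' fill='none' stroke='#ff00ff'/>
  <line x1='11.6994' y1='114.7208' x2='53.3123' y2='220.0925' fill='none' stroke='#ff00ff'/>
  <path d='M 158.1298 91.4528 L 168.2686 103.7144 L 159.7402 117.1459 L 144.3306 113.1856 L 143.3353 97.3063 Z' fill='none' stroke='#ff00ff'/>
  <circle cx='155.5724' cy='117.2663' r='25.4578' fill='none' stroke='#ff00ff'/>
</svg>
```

(bCNC post)
(Date: synthetic)
G21
G90
G0 X101.1124 Y232.0194
M3 S813
G1 X159.7025 Y232.0194 F937
G1 X159.7025 Y118.8178
G1 X101.1124 Y118.8178
G1 X101.1124 Y232.0194
M5
G0 X162.2567 Y90.0149
M3 S813
G1 X137.2242 Y105.5498 F937
G1 X110.1061 Y119.0846
G1 X80.9024 Y130.6193
G1 X49.6131 Y140.1539
G1 X16.2381 Y147.6883
M5
G0 X171.2095 Y55.8584
M3 S813
G1 X169.5359 Y61.0091 F937
G1 X165.1545 Y64.1924
G1 X159.7387 Y64.1924
G1 X155.3573 Y61.0091
G1 X153.6837 Y55.8584
G1 X155.3573 Y50.7077
G1 X159.7387 Y47.5244
G1 X165.1545 Y47.5244
G1 X169.5359 Y50.7077
G1 X171.2095 Y55.8584
M5
G0 X94.0967 Y219.8318
M3 S813
G1 X99.9105 Y209.8226 F937
G1 X102.7703 Y200.1998
G1 X102.6762 Y190.9631
G1 X99.6281 Y182.1127
G1 X93.6260 Y173.6486
M5
G0 X11.6994 Y152.3880
M3 S813
G1 X53.3123 Y47.0163 F937
M5
G0 X158.1298 Y175.6560
M3 S813
G1 X168.2686 Y163.3944 F937
G1 X159.7402 Y149.9629
G1 X144.3306 Y153.9232
G1 X143.3353 Y169.8025
G1 X158.1298 Y175.6560
M5
G0 X181.0302 Y149.8425
M3 S813
G1 X176.1682 Y164.8062 F937
G1 X163.4393 Y174.0543
G1 X147.7055 Y174.0543
G1 X134.9766 Y164.8062
G1 X130.1146 Y149.8425
G1 X134.9766 Y134.8788
G1 X147.7055 Y125.6307
G1 X163.4393 Y125.6307
G1 X176.1682 Y134.8788
G1 X181.0302 Y149.8425
M5
G0 X0.0000 Y0.0000

viewBox `0 0 188.1539 267.1088` with mm width/height → 1 unit = 1 mm. Flip: y_m = 267.1088 − y_svg.

**Shape 1** — `<path>` rectangle, stroke `#ff00ff` → cut (S813, F937). Machine vertices: (101.1124,232.0194) → (159.7025,232.0194) → (159.7025,118.8178) → (101.1124,118.8178) → (101.1124,232.0194). Closed: final G1 returns to the first vertex.

**Shape 2** — `<path>` quadratic bezier, stroke `#ff00ff` → cut (S813, F937). Control points (SVG): P0=(162.2567,177.0939), P1=(102.2825,135.7564), P2=(16.2381,119.4205); sampled at t=k/5. Machine vertices: (162.2567,90.0149) → (137.2242,105.5498) → (110.1061,119.0846) → (80.9024,130.6193) → (49.6131,140.1539) → (16.2381,147.6883). Open path.

**Shape 3** — `<circle>` circle, stroke `#ff00ff` → cut (S813, F937). Machine vertices: (171.2095,55.8584) → (169.5359,61.0091) → (165.1545,64.1924) → (159.7387,64.1924) → (155.3573,61.0091) → (153.6837,55.8584) → (155.3573,50.7077) → (159.7387,47.5244) → (165.1545,47.5244) → (169.5359,50.7077) → (171.2095,55.8584). Closed: final G1 returns to the first vertex.

**Shape 4** — `<path>` quadratic bezier, stroke `#ff00ff` → cut (S813, F937). Control points (SVG): P0=(94.0967,47.2770), P1=(112.3236,72.7827), P2=(93.6260,93.4602); sampled at t=k/5. Machine vertices: (94.0967,219.8318) → (99.9105,209.8226) → (102.7703,200.1998) → (102.6762,190.9631) → (99.6281,182.1127) → (93.6260,173.6486). Open path.

**Shape 5** — `<line>` line segment, stroke `#ff00ff` → cut (S813, F937). Machine vertices: (11.6994,152.3880) → (53.3123,47.0163). Open path.

**Shape 6** — `<path>` regular polygon, stroke `#ff00ff` → cut (S813, F937). Machine vertices: (158.1298,175.6560) → (168.2686,163.3944) → (159.7402,149.9629) → (144.3306,153.9232) → (143.3353,169.8025) → (158.1298,175.6560). Closed: final G1 returns to the first vertex.

**Shape 7** — `<circle>` circle, stroke `#ff00ff` → cut (S813, F937). Machine vertices: (181.0302,149.8425) → (176.1682,164.8062) → (163.4393,174.0543) → (147.7055,174.0543) → (134.9766,164.8062) → (130.1146,149.8425) → (134.9766,134.8788) → (147.7055,125.6307) → (163.4393,125.6307) → (176.1682,134.8788) → (181.0302,149.8425). Closed: final G1 returns to the first vertex.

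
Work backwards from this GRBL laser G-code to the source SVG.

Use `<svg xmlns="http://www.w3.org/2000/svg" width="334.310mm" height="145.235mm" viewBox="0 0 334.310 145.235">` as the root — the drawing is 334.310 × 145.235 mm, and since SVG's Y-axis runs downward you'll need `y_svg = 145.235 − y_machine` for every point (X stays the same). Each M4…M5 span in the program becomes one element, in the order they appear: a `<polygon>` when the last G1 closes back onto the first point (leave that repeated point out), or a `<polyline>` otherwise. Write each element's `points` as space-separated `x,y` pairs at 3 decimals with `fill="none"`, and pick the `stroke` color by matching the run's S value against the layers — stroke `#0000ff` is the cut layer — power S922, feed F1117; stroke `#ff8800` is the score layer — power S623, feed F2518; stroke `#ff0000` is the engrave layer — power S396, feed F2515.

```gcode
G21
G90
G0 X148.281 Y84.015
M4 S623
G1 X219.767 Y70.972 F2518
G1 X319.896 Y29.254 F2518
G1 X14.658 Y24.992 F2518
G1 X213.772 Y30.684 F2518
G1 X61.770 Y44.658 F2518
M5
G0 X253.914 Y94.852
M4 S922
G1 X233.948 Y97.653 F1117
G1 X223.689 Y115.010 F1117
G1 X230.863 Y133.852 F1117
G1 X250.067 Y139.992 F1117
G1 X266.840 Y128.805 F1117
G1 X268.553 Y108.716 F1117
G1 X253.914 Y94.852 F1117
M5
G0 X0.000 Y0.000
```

Each laser-on run becomes one SVG element. Flip Y back into SVG space with y_svg = 145.235 − y_machine.

Run 1: the run's S623 means `#ff8800` (score). The run is open, so emit a `<polyline>` with points (Y-flipped): 148.281,61.220 219.767,74.263 319.896,115.981 14.658,120.243 213.772,114.551 61.770,100.577.

Run 2: the run's S922 means `#0000ff` (cut). The run returns to its start, so emit a `<polygon>` with points (Y-flipped): 253.914,50.383 233.948,47.582 223.689,30.225 230.863,11.383 250.067,5.243 266.840,16.430 268.553,36.519.

<svg xmlns="http://www.w3.org/2000/svg" width="334.310mm" height="145.235mm" viewBox="0 0 334.310 145.235">
  <polyline points="148.281,61.220 219.767,74.263 319.896,115.981 14.658,120.243 213.772,114.551 61.770,100.577" fill="none" stroke="#ff8800"/>
  <polygon points="253.914,50.383 233.948,47.582 223.689,30.225 230.863,11.383 250.067,5.243 266.840,16.430 268.553,36.519" fill="none" stroke="#0000ff"/>
</svg>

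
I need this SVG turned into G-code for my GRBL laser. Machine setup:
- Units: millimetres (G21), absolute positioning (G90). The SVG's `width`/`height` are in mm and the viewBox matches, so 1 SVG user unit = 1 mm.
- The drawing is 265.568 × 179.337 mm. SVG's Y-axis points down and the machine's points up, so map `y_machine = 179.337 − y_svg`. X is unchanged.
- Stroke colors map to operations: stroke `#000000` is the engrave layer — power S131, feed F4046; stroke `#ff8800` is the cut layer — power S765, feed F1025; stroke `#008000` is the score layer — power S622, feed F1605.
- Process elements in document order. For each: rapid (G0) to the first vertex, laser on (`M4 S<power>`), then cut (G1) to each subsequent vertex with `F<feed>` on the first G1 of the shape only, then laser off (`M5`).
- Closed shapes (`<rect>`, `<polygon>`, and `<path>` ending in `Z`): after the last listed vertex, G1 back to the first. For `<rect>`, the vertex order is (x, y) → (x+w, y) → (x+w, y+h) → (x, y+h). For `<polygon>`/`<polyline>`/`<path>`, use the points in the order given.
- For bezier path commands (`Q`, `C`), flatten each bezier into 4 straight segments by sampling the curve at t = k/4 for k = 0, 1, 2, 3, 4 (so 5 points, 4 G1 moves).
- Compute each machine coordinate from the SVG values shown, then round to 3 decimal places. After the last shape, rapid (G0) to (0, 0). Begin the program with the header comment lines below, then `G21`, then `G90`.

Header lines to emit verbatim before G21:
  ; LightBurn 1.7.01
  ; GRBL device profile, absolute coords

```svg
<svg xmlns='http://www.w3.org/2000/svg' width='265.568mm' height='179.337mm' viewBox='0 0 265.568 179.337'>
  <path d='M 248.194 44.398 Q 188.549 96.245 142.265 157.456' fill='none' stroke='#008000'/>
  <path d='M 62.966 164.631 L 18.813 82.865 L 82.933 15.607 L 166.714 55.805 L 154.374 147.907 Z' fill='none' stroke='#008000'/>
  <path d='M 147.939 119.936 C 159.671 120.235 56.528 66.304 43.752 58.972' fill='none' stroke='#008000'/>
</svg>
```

Since the viewBox matches the mm dimensions, user units are millimetres directly. The only transform is the Y-flip y_m = 179.337 − y_svg.

Shape 1 is a quadratic bezier drawn with `<path>`. Its stroke #008000 means score at S622, F1605. After flipping Y the toolpath is (248.194,134.939) → (219.207,108.430) → (191.889,80.751) → (166.242,51.901) → (142.265,21.881).

Shape 2 is a regular polygon drawn with `<path>`. Its stroke #008000 means score at S622, F1605. After flipping Y the toolpath is (62.966,14.706) → (18.813,96.472) → (82.933,163.730) → (166.714,123.532) → (154.374,31.430) → (62.966,14.706), returning to the start.

Shape 3 is a cubic bezier drawn with `<path>`. Its stroke #008000 means score at S622, F1605. After flipping Y the toolpath is (147.939,59.401) → (138.406,67.769) → (105.036,87.021) → (67.071,107.704) → (43.752,120.365).

; LightBurn 1.7.01
; GRBL device profile, absolute coords
G21
G90
G0 X248.194 Y134.939
M4 S622
G1 X219.207 Y108.430 F1605
G1 X191.889 Y80.751
G1 X166.242 Y51.901
G1 X142.265 Y21.881
M5
G0 X62.966 Y14.706
M4 S622
G1 X18.813 Y96.472 F1605
G1 X82.933 Y163.730
G1 X166.714 Y123.532
G1 X154.374 Y31.430
G1 X62.966 Y14.706
M5
G0 X147.939 Y59.401
M4 S622
G1 X138.406 Y67.769 F1605
G1 X105.036 Y87.021
G1 X67.071 Y107.704
G1 X43.752 Y120.365
M5
G0 X0.000 Y0.000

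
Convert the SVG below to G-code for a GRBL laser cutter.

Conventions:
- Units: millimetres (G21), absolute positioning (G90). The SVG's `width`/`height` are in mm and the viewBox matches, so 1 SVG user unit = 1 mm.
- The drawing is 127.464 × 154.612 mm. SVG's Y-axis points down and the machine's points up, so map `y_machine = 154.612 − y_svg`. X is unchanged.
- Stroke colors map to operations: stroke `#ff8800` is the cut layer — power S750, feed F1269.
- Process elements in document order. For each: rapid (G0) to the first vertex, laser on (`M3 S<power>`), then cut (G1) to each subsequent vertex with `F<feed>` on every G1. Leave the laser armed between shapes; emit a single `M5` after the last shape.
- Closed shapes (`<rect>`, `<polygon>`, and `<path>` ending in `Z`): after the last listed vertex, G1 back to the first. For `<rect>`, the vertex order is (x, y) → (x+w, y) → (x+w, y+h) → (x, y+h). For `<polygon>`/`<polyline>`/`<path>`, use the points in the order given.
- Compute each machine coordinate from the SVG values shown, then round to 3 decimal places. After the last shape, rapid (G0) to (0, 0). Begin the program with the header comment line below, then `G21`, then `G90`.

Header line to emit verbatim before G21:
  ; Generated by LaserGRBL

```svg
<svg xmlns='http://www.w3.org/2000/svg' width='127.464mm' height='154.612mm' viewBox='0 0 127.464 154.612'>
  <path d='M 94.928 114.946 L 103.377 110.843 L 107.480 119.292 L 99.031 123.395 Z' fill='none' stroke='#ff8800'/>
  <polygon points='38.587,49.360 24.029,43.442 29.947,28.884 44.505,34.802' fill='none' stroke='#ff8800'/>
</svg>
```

viewBox `0 0 127.464 154.612` with mm width/height → 1 unit = 1 mm. Flip: y_m = 154.612 − y_svg.

**Shape 1** — `<path>` regular polygon, stroke `#ff8800` → cut (S750, F1269). Machine vertices: (94.928,39.666) → (103.377,43.769) → (107.480,35.320) → (99.031,31.217) → (94.928,39.666). Closed: final G1 returns to the first vertex.

**Shape 2** — `<polygon>` regular polygon, stroke `#ff8800` → cut (S750, F1269). Machine vertices: (38.587,105.252) → (24.029,111.170) → (29.947,125.728) → (44.505,119.810) → (38.587,105.252). Closed: final G1 returns to the first vertex.

; Generated by LaserGRBL
G21
G90
G0 X94.928 Y39.666
M3 S750
G1 X103.377 Y43.769 F1269
G1 X107.480 Y35.320 F1269
G1 X99.031 Y31.217 F1269
G1 X94.928 Y39.666 F1269
G0 X38.587 Y105.252
M3 S750
G1 X24.029 Y111.170 F1269
G1 X29.947 Y125.728 F1269
G1 X44.505 Y119.810 F1269
G1 X38.587 Y105.252 F1269
M5
G0 X0.000 Y0.000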